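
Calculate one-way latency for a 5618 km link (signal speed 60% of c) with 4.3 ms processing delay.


Speed = 0.6 * 3e5 km/s = 180000 km/s
Propagation delay = 5618 / 180000 = 0.0312 s = 31.2111 ms
Processing delay = 4.3 ms
Total one-way latency = 35.5111 ms


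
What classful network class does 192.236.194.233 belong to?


First octet: 192
Binary: 11000000
110xxxxx -> Class C (192-223)
Class C, default mask 255.255.255.0 (/24)


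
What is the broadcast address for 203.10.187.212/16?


Network: 203.10.0.0/16
Host bits = 16
Set all host bits to 1:
Broadcast: 203.10.255.255


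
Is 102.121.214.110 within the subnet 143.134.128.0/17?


Subnet network: 143.134.128.0
Test IP AND mask: 102.121.128.0
No, 102.121.214.110 is not in 143.134.128.0/17


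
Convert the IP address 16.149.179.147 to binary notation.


16 = 00010000
149 = 10010101
179 = 10110011
147 = 10010011
Binary: 00010000.10010101.10110011.10010011


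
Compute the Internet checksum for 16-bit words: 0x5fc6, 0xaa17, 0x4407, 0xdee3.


Sum all words (with carry folding):
+ 0x5fc6 = 0x5fc6
+ 0xaa17 = 0x09de
+ 0x4407 = 0x4de5
+ 0xdee3 = 0x2cc9
One's complement: ~0x2cc9
Checksum = 0xd336


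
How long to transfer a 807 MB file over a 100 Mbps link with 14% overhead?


Effective throughput = 100 * (1 - 14/100) = 86 Mbps
File size in Mb = 807 * 8 = 6456 Mb
Time = 6456 / 86
Time = 75.0698 seconds


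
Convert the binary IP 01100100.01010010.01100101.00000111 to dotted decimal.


01100100 = 100
01010010 = 82
01100101 = 101
00000111 = 7
IP: 100.82.101.7


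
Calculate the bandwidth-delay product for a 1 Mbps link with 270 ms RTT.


BDP = bandwidth * RTT
= 1 Mbps * 270 ms
= 1 * 1e6 * 270 / 1000 bits
= 270000 bits
= 33750 bytes
= 32.959 KB
BDP = 270000 bits (33750 bytes)


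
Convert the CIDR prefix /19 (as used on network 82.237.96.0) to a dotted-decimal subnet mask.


/19 means 19 network bits, 13 host bits
Binary: 11111111111111111110000000000000
Mask: 255.255.224.0


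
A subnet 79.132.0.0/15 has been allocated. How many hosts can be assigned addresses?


Host bits = 32 - 15 = 17
Total addresses = 2^17 = 131072
Usable = total - 2 (network and broadcast)
Usable hosts: 131070


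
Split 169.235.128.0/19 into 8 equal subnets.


New prefix = 19 + 3 = 22
Each subnet has 1024 addresses
  169.235.128.0/22
  169.235.132.0/22
  169.235.136.0/22
  169.235.140.0/22
  169.235.144.0/22
  169.235.148.0/22
  169.235.152.0/22
  169.235.156.0/22
Subnets: 169.235.128.0/22, 169.235.132.0/22, 169.235.136.0/22, 169.235.140.0/22, 169.235.144.0/22, 169.235.148.0/22, 169.235.152.0/22, 169.235.156.0/22


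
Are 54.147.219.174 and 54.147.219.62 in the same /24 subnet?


Mask: 255.255.255.0
54.147.219.174 AND mask = 54.147.219.0
54.147.219.62 AND mask = 54.147.219.0
Yes, same subnet (54.147.219.0)


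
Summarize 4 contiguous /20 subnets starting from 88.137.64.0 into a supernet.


Original prefix: /20
Number of subnets: 4 = 2^2
New prefix = 20 - 2 = 18
Supernet: 88.137.64.0/18


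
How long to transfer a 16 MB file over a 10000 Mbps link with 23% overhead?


Effective throughput = 10000 * (1 - 23/100) = 7700 Mbps
File size in Mb = 16 * 8 = 128 Mb
Time = 128 / 7700
Time = 0.0166 seconds


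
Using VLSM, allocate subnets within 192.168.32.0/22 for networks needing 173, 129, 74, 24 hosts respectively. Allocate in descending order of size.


173 hosts -> /24 (254 usable): 192.168.32.0/24
129 hosts -> /24 (254 usable): 192.168.33.0/24
74 hosts -> /25 (126 usable): 192.168.34.0/25
24 hosts -> /27 (30 usable): 192.168.34.128/27
Allocation: 192.168.32.0/24 (173 hosts, 254 usable); 192.168.33.0/24 (129 hosts, 254 usable); 192.168.34.0/25 (74 hosts, 126 usable); 192.168.34.128/27 (24 hosts, 30 usable)


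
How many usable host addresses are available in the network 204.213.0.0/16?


Host bits = 32 - 16 = 16
Total addresses = 2^16 = 65536
Usable = total - 2 (network and broadcast)
Usable hosts: 65534


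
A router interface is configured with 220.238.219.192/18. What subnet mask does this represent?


/18 means 18 network bits, 14 host bits
Binary: 11111111111111111100000000000000
Mask: 255.255.192.0


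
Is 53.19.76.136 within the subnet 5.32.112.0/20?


Subnet network: 5.32.112.0
Test IP AND mask: 53.19.64.0
No, 53.19.76.136 is not in 5.32.112.0/20


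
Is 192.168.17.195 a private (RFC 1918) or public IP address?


RFC 1918 private ranges:
  10.0.0.0/8 (10.0.0.0 - 10.255.255.255)
  172.16.0.0/12 (172.16.0.0 - 172.31.255.255)
  192.168.0.0/16 (192.168.0.0 - 192.168.255.255)
Private (in 192.168.0.0/16)


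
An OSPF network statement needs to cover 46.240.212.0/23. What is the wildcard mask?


Subnet mask: 255.255.254.0
Wildcard = 255.255.255.255 - subnet mask
255 - 255 = 0
255 - 255 = 0
255 - 254 = 1
255 - 0 = 255
Wildcard: 0.0.1.255


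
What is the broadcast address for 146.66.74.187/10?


Network: 146.64.0.0/10
Host bits = 22
Set all host bits to 1:
Broadcast: 146.127.255.255


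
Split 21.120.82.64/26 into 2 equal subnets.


New prefix = 26 + 1 = 27
Each subnet has 32 addresses
  21.120.82.64/27
  21.120.82.96/27
Subnets: 21.120.82.64/27, 21.120.82.96/27


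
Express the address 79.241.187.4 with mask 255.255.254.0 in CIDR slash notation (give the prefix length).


Binary: 11111111.11111111.11111110.00000000
Count leading 1s
Prefix: /23


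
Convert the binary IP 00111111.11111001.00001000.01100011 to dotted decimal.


00111111 = 63
11111001 = 249
00001000 = 8
01100011 = 99
IP: 63.249.8.99


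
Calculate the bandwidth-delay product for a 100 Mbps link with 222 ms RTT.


BDP = bandwidth * RTT
= 100 Mbps * 222 ms
= 100 * 1e6 * 222 / 1000 bits
= 22200000 bits
= 2775000 bytes
= 2709.9609 KB
BDP = 22200000 bits (2775000 bytes)


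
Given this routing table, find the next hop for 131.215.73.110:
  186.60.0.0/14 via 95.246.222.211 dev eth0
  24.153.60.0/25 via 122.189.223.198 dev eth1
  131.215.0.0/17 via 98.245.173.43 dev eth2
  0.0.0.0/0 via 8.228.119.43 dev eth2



Longest prefix match for 131.215.73.110:
  /14 186.60.0.0: no
  /25 24.153.60.0: no
  /17 131.215.0.0: MATCH
  /0 0.0.0.0: MATCH
Selected: next-hop 98.245.173.43 via eth2 (matched /17)


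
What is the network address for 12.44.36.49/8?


IP:   00001100.00101100.00100100.00110001
Mask: 11111111.00000000.00000000.00000000
AND operation:
Net:  00001100.00000000.00000000.00000000
Network: 12.0.0.0/8


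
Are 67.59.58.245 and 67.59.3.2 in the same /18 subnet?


Mask: 255.255.192.0
67.59.58.245 AND mask = 67.59.0.0
67.59.3.2 AND mask = 67.59.0.0
Yes, same subnet (67.59.0.0)


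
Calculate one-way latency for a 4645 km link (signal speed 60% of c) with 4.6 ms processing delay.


Speed = 0.6 * 3e5 km/s = 180000 km/s
Propagation delay = 4645 / 180000 = 0.0258 s = 25.8056 ms
Processing delay = 4.6 ms
Total one-way latency = 30.4056 ms


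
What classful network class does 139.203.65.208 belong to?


First octet: 139
Binary: 10001011
10xxxxxx -> Class B (128-191)
Class B, default mask 255.255.0.0 (/16)


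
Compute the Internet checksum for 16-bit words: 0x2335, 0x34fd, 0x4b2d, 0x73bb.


Sum all words (with carry folding):
+ 0x2335 = 0x2335
+ 0x34fd = 0x5832
+ 0x4b2d = 0xa35f
+ 0x73bb = 0x171b
One's complement: ~0x171b
Checksum = 0xe8e4


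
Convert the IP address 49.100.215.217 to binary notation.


49 = 00110001
100 = 01100100
215 = 11010111
217 = 11011001
Binary: 00110001.01100100.11010111.11011001


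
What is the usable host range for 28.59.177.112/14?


Network: 28.56.0.0
Broadcast: 28.59.255.255
First usable = network + 1
Last usable = broadcast - 1
Range: 28.56.0.1 to 28.59.255.254


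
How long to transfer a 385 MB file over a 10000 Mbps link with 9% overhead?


Effective throughput = 10000 * (1 - 9/100) = 9100 Mbps
File size in Mb = 385 * 8 = 3080 Mb
Time = 3080 / 9100
Time = 0.3385 seconds


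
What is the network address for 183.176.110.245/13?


IP:   10110111.10110000.01101110.11110101
Mask: 11111111.11111000.00000000.00000000
AND operation:
Net:  10110111.10110000.00000000.00000000
Network: 183.176.0.0/13


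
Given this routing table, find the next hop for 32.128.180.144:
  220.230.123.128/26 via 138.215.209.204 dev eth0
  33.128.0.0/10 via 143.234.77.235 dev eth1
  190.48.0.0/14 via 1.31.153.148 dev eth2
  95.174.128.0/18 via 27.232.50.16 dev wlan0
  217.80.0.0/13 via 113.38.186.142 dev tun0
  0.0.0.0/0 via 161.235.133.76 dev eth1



Longest prefix match for 32.128.180.144:
  /26 220.230.123.128: no
  /10 33.128.0.0: no
  /14 190.48.0.0: no
  /18 95.174.128.0: no
  /13 217.80.0.0: no
  /0 0.0.0.0: MATCH
Selected: next-hop 161.235.133.76 via eth1 (matched /0)


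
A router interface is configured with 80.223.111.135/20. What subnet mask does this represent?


/20 means 20 network bits, 12 host bits
Binary: 11111111111111111111000000000000
Mask: 255.255.240.0


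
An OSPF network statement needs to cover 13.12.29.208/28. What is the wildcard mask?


Subnet mask: 255.255.255.240
Wildcard = 255.255.255.255 - subnet mask
255 - 255 = 0
255 - 255 = 0
255 - 255 = 0
255 - 240 = 15
Wildcard: 0.0.0.15


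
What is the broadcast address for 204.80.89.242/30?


Network: 204.80.89.240/30
Host bits = 2
Set all host bits to 1:
Broadcast: 204.80.89.243


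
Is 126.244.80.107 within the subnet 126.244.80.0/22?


Subnet network: 126.244.80.0
Test IP AND mask: 126.244.80.0
Yes, 126.244.80.107 is in 126.244.80.0/22


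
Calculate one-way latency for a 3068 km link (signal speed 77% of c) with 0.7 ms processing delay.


Speed = 0.77 * 3e5 km/s = 231000 km/s
Propagation delay = 3068 / 231000 = 0.0133 s = 13.2814 ms
Processing delay = 0.7 ms
Total one-way latency = 13.9814 ms


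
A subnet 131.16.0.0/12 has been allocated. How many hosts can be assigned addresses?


Host bits = 32 - 12 = 20
Total addresses = 2^20 = 1048576
Usable = total - 2 (network and broadcast)
Usable hosts: 1048574


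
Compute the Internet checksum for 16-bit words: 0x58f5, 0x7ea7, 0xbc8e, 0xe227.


Sum all words (with carry folding):
+ 0x58f5 = 0x58f5
+ 0x7ea7 = 0xd79c
+ 0xbc8e = 0x942b
+ 0xe227 = 0x7653
One's complement: ~0x7653
Checksum = 0x89ac


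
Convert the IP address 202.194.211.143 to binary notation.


202 = 11001010
194 = 11000010
211 = 11010011
143 = 10001111
Binary: 11001010.11000010.11010011.10001111


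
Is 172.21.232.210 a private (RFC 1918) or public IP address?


RFC 1918 private ranges:
  10.0.0.0/8 (10.0.0.0 - 10.255.255.255)
  172.16.0.0/12 (172.16.0.0 - 172.31.255.255)
  192.168.0.0/16 (192.168.0.0 - 192.168.255.255)
Private (in 172.16.0.0/12)


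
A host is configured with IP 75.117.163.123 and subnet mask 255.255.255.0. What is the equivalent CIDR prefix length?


Binary: 11111111.11111111.11111111.00000000
Count leading 1s
Prefix: /24


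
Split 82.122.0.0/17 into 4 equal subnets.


New prefix = 17 + 2 = 19
Each subnet has 8192 addresses
  82.122.0.0/19
  82.122.32.0/19
  82.122.64.0/19
  82.122.96.0/19
Subnets: 82.122.0.0/19, 82.122.32.0/19, 82.122.64.0/19, 82.122.96.0/19


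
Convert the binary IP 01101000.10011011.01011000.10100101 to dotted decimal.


01101000 = 104
10011011 = 155
01011000 = 88
10100101 = 165
IP: 104.155.88.165


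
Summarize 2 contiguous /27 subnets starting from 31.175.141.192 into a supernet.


Original prefix: /27
Number of subnets: 2 = 2^1
New prefix = 27 - 1 = 26
Supernet: 31.175.141.192/26


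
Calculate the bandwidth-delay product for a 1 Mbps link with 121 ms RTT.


BDP = bandwidth * RTT
= 1 Mbps * 121 ms
= 1 * 1e6 * 121 / 1000 bits
= 121000 bits
= 15125 bytes
= 14.7705 KB
BDP = 121000 bits (15125 bytes)


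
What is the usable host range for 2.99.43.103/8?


Network: 2.0.0.0
Broadcast: 2.255.255.255
First usable = network + 1
Last usable = broadcast - 1
Range: 2.0.0.1 to 2.255.255.254


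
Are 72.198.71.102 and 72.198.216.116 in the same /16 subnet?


Mask: 255.255.0.0
72.198.71.102 AND mask = 72.198.0.0
72.198.216.116 AND mask = 72.198.0.0
Yes, same subnet (72.198.0.0)


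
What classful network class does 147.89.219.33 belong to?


First octet: 147
Binary: 10010011
10xxxxxx -> Class B (128-191)
Class B, default mask 255.255.0.0 (/16)


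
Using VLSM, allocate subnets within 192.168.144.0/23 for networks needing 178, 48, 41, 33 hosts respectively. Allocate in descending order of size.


178 hosts -> /24 (254 usable): 192.168.144.0/24
48 hosts -> /26 (62 usable): 192.168.145.0/26
41 hosts -> /26 (62 usable): 192.168.145.64/26
33 hosts -> /26 (62 usable): 192.168.145.128/26
Allocation: 192.168.144.0/24 (178 hosts, 254 usable); 192.168.145.0/26 (48 hosts, 62 usable); 192.168.145.64/26 (41 hosts, 62 usable); 192.168.145.128/26 (33 hosts, 62 usable)


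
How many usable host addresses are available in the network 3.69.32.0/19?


Host bits = 32 - 19 = 13
Total addresses = 2^13 = 8192
Usable = total - 2 (network and broadcast)
Usable hosts: 8190


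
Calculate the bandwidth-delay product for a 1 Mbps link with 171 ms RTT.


BDP = bandwidth * RTT
= 1 Mbps * 171 ms
= 1 * 1e6 * 171 / 1000 bits
= 171000 bits
= 21375 bytes
= 20.874 KB
BDP = 171000 bits (21375 bytes)


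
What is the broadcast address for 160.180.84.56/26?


Network: 160.180.84.0/26
Host bits = 6
Set all host bits to 1:
Broadcast: 160.180.84.63


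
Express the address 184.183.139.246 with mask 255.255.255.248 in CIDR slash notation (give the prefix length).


Binary: 11111111.11111111.11111111.11111000
Count leading 1s
Prefix: /29


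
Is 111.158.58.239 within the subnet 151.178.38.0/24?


Subnet network: 151.178.38.0
Test IP AND mask: 111.158.58.0
No, 111.158.58.239 is not in 151.178.38.0/24


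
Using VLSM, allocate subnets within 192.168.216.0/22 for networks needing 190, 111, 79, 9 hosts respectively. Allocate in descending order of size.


190 hosts -> /24 (254 usable): 192.168.216.0/24
111 hosts -> /25 (126 usable): 192.168.217.0/25
79 hosts -> /25 (126 usable): 192.168.217.128/25
9 hosts -> /28 (14 usable): 192.168.218.0/28
Allocation: 192.168.216.0/24 (190 hosts, 254 usable); 192.168.217.0/25 (111 hosts, 126 usable); 192.168.217.128/25 (79 hosts, 126 usable); 192.168.218.0/28 (9 hosts, 14 usable)


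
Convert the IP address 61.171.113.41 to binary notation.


61 = 00111101
171 = 10101011
113 = 01110001
41 = 00101001
Binary: 00111101.10101011.01110001.00101001


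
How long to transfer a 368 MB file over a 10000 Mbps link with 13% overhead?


Effective throughput = 10000 * (1 - 13/100) = 8700 Mbps
File size in Mb = 368 * 8 = 2944 Mb
Time = 2944 / 8700
Time = 0.3384 seconds


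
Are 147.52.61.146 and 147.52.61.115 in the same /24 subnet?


Mask: 255.255.255.0
147.52.61.146 AND mask = 147.52.61.0
147.52.61.115 AND mask = 147.52.61.0
Yes, same subnet (147.52.61.0)


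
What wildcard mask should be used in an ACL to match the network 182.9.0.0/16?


Subnet mask: 255.255.0.0
Wildcard = 255.255.255.255 - subnet mask
255 - 255 = 0
255 - 255 = 0
255 - 0 = 255
255 - 0 = 255
Wildcard: 0.0.255.255


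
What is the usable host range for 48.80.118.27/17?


Network: 48.80.0.0
Broadcast: 48.80.127.255
First usable = network + 1
Last usable = broadcast - 1
Range: 48.80.0.1 to 48.80.127.254


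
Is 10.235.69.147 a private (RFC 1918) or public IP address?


RFC 1918 private ranges:
  10.0.0.0/8 (10.0.0.0 - 10.255.255.255)
  172.16.0.0/12 (172.16.0.0 - 172.31.255.255)
  192.168.0.0/16 (192.168.0.0 - 192.168.255.255)
Private (in 10.0.0.0/8)


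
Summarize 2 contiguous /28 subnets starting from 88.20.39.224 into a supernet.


Original prefix: /28
Number of subnets: 2 = 2^1
New prefix = 28 - 1 = 27
Supernet: 88.20.39.224/27


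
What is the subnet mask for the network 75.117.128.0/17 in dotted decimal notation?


/17 means 17 network bits, 15 host bits
Binary: 11111111111111111000000000000000
Mask: 255.255.128.0


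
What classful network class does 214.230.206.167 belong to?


First octet: 214
Binary: 11010110
110xxxxx -> Class C (192-223)
Class C, default mask 255.255.255.0 (/24)


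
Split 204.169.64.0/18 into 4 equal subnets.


New prefix = 18 + 2 = 20
Each subnet has 4096 addresses
  204.169.64.0/20
  204.169.80.0/20
  204.169.96.0/20
  204.169.112.0/20
Subnets: 204.169.64.0/20, 204.169.80.0/20, 204.169.96.0/20, 204.169.112.0/20


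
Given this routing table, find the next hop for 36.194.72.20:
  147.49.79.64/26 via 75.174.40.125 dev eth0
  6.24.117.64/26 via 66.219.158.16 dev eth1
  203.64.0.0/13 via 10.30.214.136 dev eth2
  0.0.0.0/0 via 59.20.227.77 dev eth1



Longest prefix match for 36.194.72.20:
  /26 147.49.79.64: no
  /26 6.24.117.64: no
  /13 203.64.0.0: no
  /0 0.0.0.0: MATCH
Selected: next-hop 59.20.227.77 via eth1 (matched /0)


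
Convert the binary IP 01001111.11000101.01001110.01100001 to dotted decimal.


01001111 = 79
11000101 = 197
01001110 = 78
01100001 = 97
IP: 79.197.78.97


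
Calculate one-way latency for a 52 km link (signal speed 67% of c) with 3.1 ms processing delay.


Speed = 0.67 * 3e5 km/s = 201000 km/s
Propagation delay = 52 / 201000 = 0.0003 s = 0.2587 ms
Processing delay = 3.1 ms
Total one-way latency = 3.3587 ms


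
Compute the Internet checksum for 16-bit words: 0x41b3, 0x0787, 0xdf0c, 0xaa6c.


Sum all words (with carry folding):
+ 0x41b3 = 0x41b3
+ 0x0787 = 0x493a
+ 0xdf0c = 0x2847
+ 0xaa6c = 0xd2b3
One's complement: ~0xd2b3
Checksum = 0x2d4c


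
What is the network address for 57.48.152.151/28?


IP:   00111001.00110000.10011000.10010111
Mask: 11111111.11111111.11111111.11110000
AND operation:
Net:  00111001.00110000.10011000.10010000
Network: 57.48.152.144/28


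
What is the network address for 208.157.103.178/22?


IP:   11010000.10011101.01100111.10110010
Mask: 11111111.11111111.11111100.00000000
AND operation:
Net:  11010000.10011101.01100100.00000000
Network: 208.157.100.0/22


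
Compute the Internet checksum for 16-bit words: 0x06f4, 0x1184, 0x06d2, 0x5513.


Sum all words (with carry folding):
+ 0x06f4 = 0x06f4
+ 0x1184 = 0x1878
+ 0x06d2 = 0x1f4a
+ 0x5513 = 0x745d
One's complement: ~0x745d
Checksum = 0x8ba2


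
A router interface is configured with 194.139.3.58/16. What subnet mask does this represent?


/16 means 16 network bits, 16 host bits
Binary: 11111111111111110000000000000000
Mask: 255.255.0.0


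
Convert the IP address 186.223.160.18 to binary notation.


186 = 10111010
223 = 11011111
160 = 10100000
18 = 00010010
Binary: 10111010.11011111.10100000.00010010


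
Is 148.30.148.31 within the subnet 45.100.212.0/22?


Subnet network: 45.100.212.0
Test IP AND mask: 148.30.148.0
No, 148.30.148.31 is not in 45.100.212.0/22


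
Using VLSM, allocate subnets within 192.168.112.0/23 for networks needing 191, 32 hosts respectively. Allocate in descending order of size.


191 hosts -> /24 (254 usable): 192.168.112.0/24
32 hosts -> /26 (62 usable): 192.168.113.0/26
Allocation: 192.168.112.0/24 (191 hosts, 254 usable); 192.168.113.0/26 (32 hosts, 62 usable)


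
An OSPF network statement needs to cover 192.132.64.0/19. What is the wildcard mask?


Subnet mask: 255.255.224.0
Wildcard = 255.255.255.255 - subnet mask
255 - 255 = 0
255 - 255 = 0
255 - 224 = 31
255 - 0 = 255
Wildcard: 0.0.31.255


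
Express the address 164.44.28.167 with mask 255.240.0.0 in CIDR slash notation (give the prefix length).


Binary: 11111111.11110000.00000000.00000000
Count leading 1s
Prefix: /12


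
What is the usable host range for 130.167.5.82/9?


Network: 130.128.0.0
Broadcast: 130.255.255.255
First usable = network + 1
Last usable = broadcast - 1
Range: 130.128.0.1 to 130.255.255.254


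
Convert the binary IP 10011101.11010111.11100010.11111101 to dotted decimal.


10011101 = 157
11010111 = 215
11100010 = 226
11111101 = 253
IP: 157.215.226.253


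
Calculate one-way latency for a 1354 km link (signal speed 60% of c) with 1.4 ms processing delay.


Speed = 0.6 * 3e5 km/s = 180000 km/s
Propagation delay = 1354 / 180000 = 0.0075 s = 7.5222 ms
Processing delay = 1.4 ms
Total one-way latency = 8.9222 ms


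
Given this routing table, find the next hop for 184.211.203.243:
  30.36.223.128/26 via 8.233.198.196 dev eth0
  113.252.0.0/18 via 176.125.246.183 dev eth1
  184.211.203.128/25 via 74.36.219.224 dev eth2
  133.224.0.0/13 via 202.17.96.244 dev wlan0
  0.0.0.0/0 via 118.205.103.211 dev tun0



Longest prefix match for 184.211.203.243:
  /26 30.36.223.128: no
  /18 113.252.0.0: no
  /25 184.211.203.128: MATCH
  /13 133.224.0.0: no
  /0 0.0.0.0: MATCH
Selected: next-hop 74.36.219.224 via eth2 (matched /25)


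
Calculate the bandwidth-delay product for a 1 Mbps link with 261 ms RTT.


BDP = bandwidth * RTT
= 1 Mbps * 261 ms
= 1 * 1e6 * 261 / 1000 bits
= 261000 bits
= 32625 bytes
= 31.8604 KB
BDP = 261000 bits (32625 bytes)


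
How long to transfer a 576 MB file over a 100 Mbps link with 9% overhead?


Effective throughput = 100 * (1 - 9/100) = 91 Mbps
File size in Mb = 576 * 8 = 4608 Mb
Time = 4608 / 91
Time = 50.6374 seconds


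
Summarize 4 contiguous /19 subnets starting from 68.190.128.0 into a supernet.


Original prefix: /19
Number of subnets: 4 = 2^2
New prefix = 19 - 2 = 17
Supernet: 68.190.128.0/17


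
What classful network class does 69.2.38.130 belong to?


First octet: 69
Binary: 01000101
0xxxxxxx -> Class A (1-126)
Class A, default mask 255.0.0.0 (/8)


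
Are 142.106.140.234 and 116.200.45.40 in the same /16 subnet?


Mask: 255.255.0.0
142.106.140.234 AND mask = 142.106.0.0
116.200.45.40 AND mask = 116.200.0.0
No, different subnets (142.106.0.0 vs 116.200.0.0)


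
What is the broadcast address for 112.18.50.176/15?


Network: 112.18.0.0/15
Host bits = 17
Set all host bits to 1:
Broadcast: 112.19.255.255


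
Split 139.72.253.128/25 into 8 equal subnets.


New prefix = 25 + 3 = 28
Each subnet has 16 addresses
  139.72.253.128/28
  139.72.253.144/28
  139.72.253.160/28
  139.72.253.176/28
  139.72.253.192/28
  139.72.253.208/28
  139.72.253.224/28
  139.72.253.240/28
Subnets: 139.72.253.128/28, 139.72.253.144/28, 139.72.253.160/28, 139.72.253.176/28, 139.72.253.192/28, 139.72.253.208/28, 139.72.253.224/28, 139.72.253.240/28


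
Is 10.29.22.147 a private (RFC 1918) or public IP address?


RFC 1918 private ranges:
  10.0.0.0/8 (10.0.0.0 - 10.255.255.255)
  172.16.0.0/12 (172.16.0.0 - 172.31.255.255)
  192.168.0.0/16 (192.168.0.0 - 192.168.255.255)
Private (in 10.0.0.0/8)


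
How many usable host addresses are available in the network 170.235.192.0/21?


Host bits = 32 - 21 = 11
Total addresses = 2^11 = 2048
Usable = total - 2 (network and broadcast)
Usable hosts: 2046


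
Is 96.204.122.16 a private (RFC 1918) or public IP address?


RFC 1918 private ranges:
  10.0.0.0/8 (10.0.0.0 - 10.255.255.255)
  172.16.0.0/12 (172.16.0.0 - 172.31.255.255)
  192.168.0.0/16 (192.168.0.0 - 192.168.255.255)
Public (not in any RFC 1918 range)


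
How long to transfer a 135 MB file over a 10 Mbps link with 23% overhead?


Effective throughput = 10 * (1 - 23/100) = 7.7 Mbps
File size in Mb = 135 * 8 = 1080 Mb
Time = 1080 / 7.7
Time = 140.2597 seconds


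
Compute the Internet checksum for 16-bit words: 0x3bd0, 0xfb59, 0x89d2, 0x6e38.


Sum all words (with carry folding):
+ 0x3bd0 = 0x3bd0
+ 0xfb59 = 0x372a
+ 0x89d2 = 0xc0fc
+ 0x6e38 = 0x2f35
One's complement: ~0x2f35
Checksum = 0xd0ca


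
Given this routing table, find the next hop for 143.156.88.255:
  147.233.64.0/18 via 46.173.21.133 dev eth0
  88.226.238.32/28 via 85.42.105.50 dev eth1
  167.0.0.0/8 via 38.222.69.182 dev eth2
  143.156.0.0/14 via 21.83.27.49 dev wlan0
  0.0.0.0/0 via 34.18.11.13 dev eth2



Longest prefix match for 143.156.88.255:
  /18 147.233.64.0: no
  /28 88.226.238.32: no
  /8 167.0.0.0: no
  /14 143.156.0.0: MATCH
  /0 0.0.0.0: MATCH
Selected: next-hop 21.83.27.49 via wlan0 (matched /14)


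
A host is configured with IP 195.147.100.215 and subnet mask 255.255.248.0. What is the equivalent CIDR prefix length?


Binary: 11111111.11111111.11111000.00000000
Count leading 1s
Prefix: /21


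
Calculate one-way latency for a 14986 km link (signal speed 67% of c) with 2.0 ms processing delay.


Speed = 0.67 * 3e5 km/s = 201000 km/s
Propagation delay = 14986 / 201000 = 0.0746 s = 74.5572 ms
Processing delay = 2.0 ms
Total one-way latency = 76.5572 ms


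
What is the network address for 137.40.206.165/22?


IP:   10001001.00101000.11001110.10100101
Mask: 11111111.11111111.11111100.00000000
AND operation:
Net:  10001001.00101000.11001100.00000000
Network: 137.40.204.0/22


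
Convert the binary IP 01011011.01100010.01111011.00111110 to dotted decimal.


01011011 = 91
01100010 = 98
01111011 = 123
00111110 = 62
IP: 91.98.123.62


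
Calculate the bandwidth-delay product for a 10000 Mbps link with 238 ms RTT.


BDP = bandwidth * RTT
= 10000 Mbps * 238 ms
= 10000 * 1e6 * 238 / 1000 bits
= 2380000000 bits
= 297500000 bytes
= 290527.3438 KB
BDP = 2380000000 bits (297500000 bytes)


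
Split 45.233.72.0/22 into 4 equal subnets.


New prefix = 22 + 2 = 24
Each subnet has 256 addresses
  45.233.72.0/24
  45.233.73.0/24
  45.233.74.0/24
  45.233.75.0/24
Subnets: 45.233.72.0/24, 45.233.73.0/24, 45.233.74.0/24, 45.233.75.0/24


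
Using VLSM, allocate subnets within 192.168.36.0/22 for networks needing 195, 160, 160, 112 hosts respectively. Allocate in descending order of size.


195 hosts -> /24 (254 usable): 192.168.36.0/24
160 hosts -> /24 (254 usable): 192.168.37.0/24
160 hosts -> /24 (254 usable): 192.168.38.0/24
112 hosts -> /25 (126 usable): 192.168.39.0/25
Allocation: 192.168.36.0/24 (195 hosts, 254 usable); 192.168.37.0/24 (160 hosts, 254 usable); 192.168.38.0/24 (160 hosts, 254 usable); 192.168.39.0/25 (112 hosts, 126 usable)


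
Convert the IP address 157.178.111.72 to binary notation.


157 = 10011101
178 = 10110010
111 = 01101111
72 = 01001000
Binary: 10011101.10110010.01101111.01001000


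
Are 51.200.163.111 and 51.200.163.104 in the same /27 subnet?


Mask: 255.255.255.224
51.200.163.111 AND mask = 51.200.163.96
51.200.163.104 AND mask = 51.200.163.96
Yes, same subnet (51.200.163.96)


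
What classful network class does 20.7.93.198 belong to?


First octet: 20
Binary: 00010100
0xxxxxxx -> Class A (1-126)
Class A, default mask 255.0.0.0 (/8)


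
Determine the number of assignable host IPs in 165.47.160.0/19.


Host bits = 32 - 19 = 13
Total addresses = 2^13 = 8192
Usable = total - 2 (network and broadcast)
Usable hosts: 8190


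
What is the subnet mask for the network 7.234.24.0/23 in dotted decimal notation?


/23 means 23 network bits, 9 host bits
Binary: 11111111111111111111111000000000
Mask: 255.255.254.0


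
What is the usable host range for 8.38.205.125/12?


Network: 8.32.0.0
Broadcast: 8.47.255.255
First usable = network + 1
Last usable = broadcast - 1
Range: 8.32.0.1 to 8.47.255.254


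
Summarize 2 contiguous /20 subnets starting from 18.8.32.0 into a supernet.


Original prefix: /20
Number of subnets: 2 = 2^1
New prefix = 20 - 1 = 19
Supernet: 18.8.32.0/19


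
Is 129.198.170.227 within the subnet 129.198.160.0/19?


Subnet network: 129.198.160.0
Test IP AND mask: 129.198.160.0
Yes, 129.198.170.227 is in 129.198.160.0/19


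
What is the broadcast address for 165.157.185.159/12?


Network: 165.144.0.0/12
Host bits = 20
Set all host bits to 1:
Broadcast: 165.159.255.255


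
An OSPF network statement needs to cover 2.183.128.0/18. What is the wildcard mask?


Subnet mask: 255.255.192.0
Wildcard = 255.255.255.255 - subnet mask
255 - 255 = 0
255 - 255 = 0
255 - 192 = 63
255 - 0 = 255
Wildcard: 0.0.63.255


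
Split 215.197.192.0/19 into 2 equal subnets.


New prefix = 19 + 1 = 20
Each subnet has 4096 addresses
  215.197.192.0/20
  215.197.208.0/20
Subnets: 215.197.192.0/20, 215.197.208.0/20


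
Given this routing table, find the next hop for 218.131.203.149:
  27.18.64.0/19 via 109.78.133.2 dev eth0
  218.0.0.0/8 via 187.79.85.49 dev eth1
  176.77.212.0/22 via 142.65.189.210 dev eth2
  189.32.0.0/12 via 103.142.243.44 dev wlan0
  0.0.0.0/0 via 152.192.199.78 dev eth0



Longest prefix match for 218.131.203.149:
  /19 27.18.64.0: no
  /8 218.0.0.0: MATCH
  /22 176.77.212.0: no
  /12 189.32.0.0: no
  /0 0.0.0.0: MATCH
Selected: next-hop 187.79.85.49 via eth1 (matched /8)


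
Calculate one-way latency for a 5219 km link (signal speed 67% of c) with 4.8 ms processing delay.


Speed = 0.67 * 3e5 km/s = 201000 km/s
Propagation delay = 5219 / 201000 = 0.026 s = 25.9652 ms
Processing delay = 4.8 ms
Total one-way latency = 30.7652 ms


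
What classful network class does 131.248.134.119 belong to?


First octet: 131
Binary: 10000011
10xxxxxx -> Class B (128-191)
Class B, default mask 255.255.0.0 (/16)


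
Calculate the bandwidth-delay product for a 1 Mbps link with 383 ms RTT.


BDP = bandwidth * RTT
= 1 Mbps * 383 ms
= 1 * 1e6 * 383 / 1000 bits
= 383000 bits
= 47875 bytes
= 46.7529 KB
BDP = 383000 bits (47875 bytes)


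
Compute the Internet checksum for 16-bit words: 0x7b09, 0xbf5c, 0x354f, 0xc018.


Sum all words (with carry folding):
+ 0x7b09 = 0x7b09
+ 0xbf5c = 0x3a66
+ 0x354f = 0x6fb5
+ 0xc018 = 0x2fce
One's complement: ~0x2fce
Checksum = 0xd031


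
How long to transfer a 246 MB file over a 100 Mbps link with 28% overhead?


Effective throughput = 100 * (1 - 28/100) = 72 Mbps
File size in Mb = 246 * 8 = 1968 Mb
Time = 1968 / 72
Time = 27.3333 seconds


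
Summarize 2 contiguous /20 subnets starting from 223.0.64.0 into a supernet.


Original prefix: /20
Number of subnets: 2 = 2^1
New prefix = 20 - 1 = 19
Supernet: 223.0.64.0/19


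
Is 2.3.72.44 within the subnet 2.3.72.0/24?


Subnet network: 2.3.72.0
Test IP AND mask: 2.3.72.0
Yes, 2.3.72.44 is in 2.3.72.0/24


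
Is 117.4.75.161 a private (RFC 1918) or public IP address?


RFC 1918 private ranges:
  10.0.0.0/8 (10.0.0.0 - 10.255.255.255)
  172.16.0.0/12 (172.16.0.0 - 172.31.255.255)
  192.168.0.0/16 (192.168.0.0 - 192.168.255.255)
Public (not in any RFC 1918 range)


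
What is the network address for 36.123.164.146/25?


IP:   00100100.01111011.10100100.10010010
Mask: 11111111.11111111.11111111.10000000
AND operation:
Net:  00100100.01111011.10100100.10000000
Network: 36.123.164.128/25


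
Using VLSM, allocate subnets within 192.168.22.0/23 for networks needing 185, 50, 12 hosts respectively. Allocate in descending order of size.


185 hosts -> /24 (254 usable): 192.168.22.0/24
50 hosts -> /26 (62 usable): 192.168.23.0/26
12 hosts -> /28 (14 usable): 192.168.23.64/28
Allocation: 192.168.22.0/24 (185 hosts, 254 usable); 192.168.23.0/26 (50 hosts, 62 usable); 192.168.23.64/28 (12 hosts, 14 usable)


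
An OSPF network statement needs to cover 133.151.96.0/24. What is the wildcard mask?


Subnet mask: 255.255.255.0
Wildcard = 255.255.255.255 - subnet mask
255 - 255 = 0
255 - 255 = 0
255 - 255 = 0
255 - 0 = 255
Wildcard: 0.0.0.255


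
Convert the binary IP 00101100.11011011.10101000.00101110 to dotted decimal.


00101100 = 44
11011011 = 219
10101000 = 168
00101110 = 46
IP: 44.219.168.46


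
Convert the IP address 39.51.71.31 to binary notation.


39 = 00100111
51 = 00110011
71 = 01000111
31 = 00011111
Binary: 00100111.00110011.01000111.00011111


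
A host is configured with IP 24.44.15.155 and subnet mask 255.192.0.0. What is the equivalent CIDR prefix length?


Binary: 11111111.11000000.00000000.00000000
Count leading 1s
Prefix: /10


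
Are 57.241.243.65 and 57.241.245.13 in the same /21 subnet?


Mask: 255.255.248.0
57.241.243.65 AND mask = 57.241.240.0
57.241.245.13 AND mask = 57.241.240.0
Yes, same subnet (57.241.240.0)


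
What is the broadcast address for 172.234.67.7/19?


Network: 172.234.64.0/19
Host bits = 13
Set all host bits to 1:
Broadcast: 172.234.95.255


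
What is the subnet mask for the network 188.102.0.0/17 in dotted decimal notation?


/17 means 17 network bits, 15 host bits
Binary: 11111111111111111000000000000000
Mask: 255.255.128.0


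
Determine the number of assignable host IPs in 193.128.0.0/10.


Host bits = 32 - 10 = 22
Total addresses = 2^22 = 4194304
Usable = total - 2 (network and broadcast)
Usable hosts: 4194302


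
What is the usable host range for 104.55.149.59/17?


Network: 104.55.128.0
Broadcast: 104.55.255.255
First usable = network + 1
Last usable = broadcast - 1
Range: 104.55.128.1 to 104.55.255.254


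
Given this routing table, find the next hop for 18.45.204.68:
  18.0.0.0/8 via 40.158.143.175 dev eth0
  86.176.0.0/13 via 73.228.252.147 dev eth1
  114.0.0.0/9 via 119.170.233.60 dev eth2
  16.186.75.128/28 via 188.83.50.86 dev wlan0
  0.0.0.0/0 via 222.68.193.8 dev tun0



Longest prefix match for 18.45.204.68:
  /8 18.0.0.0: MATCH
  /13 86.176.0.0: no
  /9 114.0.0.0: no
  /28 16.186.75.128: no
  /0 0.0.0.0: MATCH
Selected: next-hop 40.158.143.175 via eth0 (matched /8)


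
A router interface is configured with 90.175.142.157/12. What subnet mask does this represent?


/12 means 12 network bits, 20 host bits
Binary: 11111111111100000000000000000000
Mask: 255.240.0.0


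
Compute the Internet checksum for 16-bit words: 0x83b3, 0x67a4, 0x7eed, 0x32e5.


Sum all words (with carry folding):
+ 0x83b3 = 0x83b3
+ 0x67a4 = 0xeb57
+ 0x7eed = 0x6a45
+ 0x32e5 = 0x9d2a
One's complement: ~0x9d2a
Checksum = 0x62d5


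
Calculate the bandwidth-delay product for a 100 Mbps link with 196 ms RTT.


BDP = bandwidth * RTT
= 100 Mbps * 196 ms
= 100 * 1e6 * 196 / 1000 bits
= 19600000 bits
= 2450000 bytes
= 2392.5781 KB
BDP = 19600000 bits (2450000 bytes)


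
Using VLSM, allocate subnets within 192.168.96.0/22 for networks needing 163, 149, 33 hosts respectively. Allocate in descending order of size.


163 hosts -> /24 (254 usable): 192.168.96.0/24
149 hosts -> /24 (254 usable): 192.168.97.0/24
33 hosts -> /26 (62 usable): 192.168.98.0/26
Allocation: 192.168.96.0/24 (163 hosts, 254 usable); 192.168.97.0/24 (149 hosts, 254 usable); 192.168.98.0/26 (33 hosts, 62 usable)


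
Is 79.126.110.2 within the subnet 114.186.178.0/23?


Subnet network: 114.186.178.0
Test IP AND mask: 79.126.110.0
No, 79.126.110.2 is not in 114.186.178.0/23


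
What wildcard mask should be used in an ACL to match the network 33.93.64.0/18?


Subnet mask: 255.255.192.0
Wildcard = 255.255.255.255 - subnet mask
255 - 255 = 0
255 - 255 = 0
255 - 192 = 63
255 - 0 = 255
Wildcard: 0.0.63.255


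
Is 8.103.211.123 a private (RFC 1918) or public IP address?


RFC 1918 private ranges:
  10.0.0.0/8 (10.0.0.0 - 10.255.255.255)
  172.16.0.0/12 (172.16.0.0 - 172.31.255.255)
  192.168.0.0/16 (192.168.0.0 - 192.168.255.255)
Public (not in any RFC 1918 range)


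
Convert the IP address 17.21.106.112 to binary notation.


17 = 00010001
21 = 00010101
106 = 01101010
112 = 01110000
Binary: 00010001.00010101.01101010.01110000


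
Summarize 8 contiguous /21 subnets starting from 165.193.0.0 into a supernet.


Original prefix: /21
Number of subnets: 8 = 2^3
New prefix = 21 - 3 = 18
Supernet: 165.193.0.0/18


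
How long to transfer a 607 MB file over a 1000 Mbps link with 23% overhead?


Effective throughput = 1000 * (1 - 23/100) = 770 Mbps
File size in Mb = 607 * 8 = 4856 Mb
Time = 4856 / 770
Time = 6.3065 seconds


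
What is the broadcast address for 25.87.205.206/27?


Network: 25.87.205.192/27
Host bits = 5
Set all host bits to 1:
Broadcast: 25.87.205.223


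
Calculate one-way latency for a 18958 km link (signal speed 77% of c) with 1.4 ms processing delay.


Speed = 0.77 * 3e5 km/s = 231000 km/s
Propagation delay = 18958 / 231000 = 0.0821 s = 82.0693 ms
Processing delay = 1.4 ms
Total one-way latency = 83.4693 ms


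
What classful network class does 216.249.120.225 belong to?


First octet: 216
Binary: 11011000
110xxxxx -> Class C (192-223)
Class C, default mask 255.255.255.0 (/24)


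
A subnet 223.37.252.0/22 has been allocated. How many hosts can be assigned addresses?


Host bits = 32 - 22 = 10
Total addresses = 2^10 = 1024
Usable = total - 2 (network and broadcast)
Usable hosts: 1022


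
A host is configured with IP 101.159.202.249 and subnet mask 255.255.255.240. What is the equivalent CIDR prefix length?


Binary: 11111111.11111111.11111111.11110000
Count leading 1s
Prefix: /28


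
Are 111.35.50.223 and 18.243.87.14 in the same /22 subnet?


Mask: 255.255.252.0
111.35.50.223 AND mask = 111.35.48.0
18.243.87.14 AND mask = 18.243.84.0
No, different subnets (111.35.48.0 vs 18.243.84.0)


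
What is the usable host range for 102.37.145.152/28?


Network: 102.37.145.144
Broadcast: 102.37.145.159
First usable = network + 1
Last usable = broadcast - 1
Range: 102.37.145.145 to 102.37.145.158


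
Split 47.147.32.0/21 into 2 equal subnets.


New prefix = 21 + 1 = 22
Each subnet has 1024 addresses
  47.147.32.0/22
  47.147.36.0/22
Subnets: 47.147.32.0/22, 47.147.36.0/22


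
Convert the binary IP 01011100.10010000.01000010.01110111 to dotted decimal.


01011100 = 92
10010000 = 144
01000010 = 66
01110111 = 119
IP: 92.144.66.119


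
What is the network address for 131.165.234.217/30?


IP:   10000011.10100101.11101010.11011001
Mask: 11111111.11111111.11111111.11111100
AND operation:
Net:  10000011.10100101.11101010.11011000
Network: 131.165.234.216/30


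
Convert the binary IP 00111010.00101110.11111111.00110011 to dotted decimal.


00111010 = 58
00101110 = 46
11111111 = 255
00110011 = 51
IP: 58.46.255.51


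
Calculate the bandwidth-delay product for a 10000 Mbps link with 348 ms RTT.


BDP = bandwidth * RTT
= 10000 Mbps * 348 ms
= 10000 * 1e6 * 348 / 1000 bits
= 3480000000 bits
= 435000000 bytes
= 424804.6875 KB
BDP = 3480000000 bits (435000000 bytes)


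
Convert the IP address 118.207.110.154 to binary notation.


118 = 01110110
207 = 11001111
110 = 01101110
154 = 10011010
Binary: 01110110.11001111.01101110.10011010


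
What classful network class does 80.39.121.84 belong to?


First octet: 80
Binary: 01010000
0xxxxxxx -> Class A (1-126)
Class A, default mask 255.0.0.0 (/8)


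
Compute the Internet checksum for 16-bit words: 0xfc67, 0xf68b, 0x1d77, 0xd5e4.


Sum all words (with carry folding):
+ 0xfc67 = 0xfc67
+ 0xf68b = 0xf2f3
+ 0x1d77 = 0x106b
+ 0xd5e4 = 0xe64f
One's complement: ~0xe64f
Checksum = 0x19b0


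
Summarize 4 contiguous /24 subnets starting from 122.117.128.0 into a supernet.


Original prefix: /24
Number of subnets: 4 = 2^2
New prefix = 24 - 2 = 22
Supernet: 122.117.128.0/22


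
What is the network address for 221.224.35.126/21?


IP:   11011101.11100000.00100011.01111110
Mask: 11111111.11111111.11111000.00000000
AND operation:
Net:  11011101.11100000.00100000.00000000
Network: 221.224.32.0/21


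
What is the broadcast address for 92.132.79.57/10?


Network: 92.128.0.0/10
Host bits = 22
Set all host bits to 1:
Broadcast: 92.191.255.255


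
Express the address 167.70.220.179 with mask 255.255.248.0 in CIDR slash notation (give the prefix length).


Binary: 11111111.11111111.11111000.00000000
Count leading 1s
Prefix: /21


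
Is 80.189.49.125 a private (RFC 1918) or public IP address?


RFC 1918 private ranges:
  10.0.0.0/8 (10.0.0.0 - 10.255.255.255)
  172.16.0.0/12 (172.16.0.0 - 172.31.255.255)
  192.168.0.0/16 (192.168.0.0 - 192.168.255.255)
Public (not in any RFC 1918 range)


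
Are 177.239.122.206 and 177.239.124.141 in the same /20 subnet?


Mask: 255.255.240.0
177.239.122.206 AND mask = 177.239.112.0
177.239.124.141 AND mask = 177.239.112.0
Yes, same subnet (177.239.112.0)


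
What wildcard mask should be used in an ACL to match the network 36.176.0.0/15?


Subnet mask: 255.254.0.0
Wildcard = 255.255.255.255 - subnet mask
255 - 255 = 0
255 - 254 = 1
255 - 0 = 255
255 - 0 = 255
Wildcard: 0.1.255.255
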